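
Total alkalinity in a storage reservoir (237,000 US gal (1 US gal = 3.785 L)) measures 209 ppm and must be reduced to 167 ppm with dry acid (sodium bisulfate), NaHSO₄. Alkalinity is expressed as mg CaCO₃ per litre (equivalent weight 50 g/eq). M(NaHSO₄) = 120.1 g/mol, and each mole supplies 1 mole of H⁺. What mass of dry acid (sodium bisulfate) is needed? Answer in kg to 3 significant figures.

90.5 kg

Volume: 237,000 US gal × 3.785 L/gal = 897,045 L.
Alkalinity to neutralize: (209 − 167) = 42 mg/L as CaCO₃ × 897,045 L = 37,680 g as CaCO₃.
Equivalents of H⁺ required: 37,680 ÷ 50 g/eq = 753.5 eq = 753.5 mol NaHSO₄.
Mass of NaHSO₄: 753.5 × 120.1 = 90,500 g.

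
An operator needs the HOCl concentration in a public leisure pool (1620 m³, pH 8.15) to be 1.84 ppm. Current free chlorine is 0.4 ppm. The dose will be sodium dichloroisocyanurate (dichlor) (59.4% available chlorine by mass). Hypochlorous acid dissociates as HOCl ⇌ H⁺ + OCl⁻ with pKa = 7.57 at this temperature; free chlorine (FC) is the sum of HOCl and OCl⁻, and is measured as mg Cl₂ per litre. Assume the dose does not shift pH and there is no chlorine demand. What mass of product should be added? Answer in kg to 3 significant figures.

23.0 kg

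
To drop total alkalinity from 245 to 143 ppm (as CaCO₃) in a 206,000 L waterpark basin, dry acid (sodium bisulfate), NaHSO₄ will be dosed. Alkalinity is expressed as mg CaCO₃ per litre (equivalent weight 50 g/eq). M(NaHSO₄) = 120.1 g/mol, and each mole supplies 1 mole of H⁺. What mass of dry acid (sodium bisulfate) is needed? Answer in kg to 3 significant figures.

50.5 kg

Alkalinity to neutralize: (245 − 143) = 102 mg/L as CaCO₃ × 206,000 L = 21,010 g as CaCO₃.
Equivalents of H⁺ required: 21,010 ÷ 50 g/eq = 420.2 eq = 420.2 mol NaHSO₄.
Mass of NaHSO₄: 420.2 × 120.1 = 50,470 g.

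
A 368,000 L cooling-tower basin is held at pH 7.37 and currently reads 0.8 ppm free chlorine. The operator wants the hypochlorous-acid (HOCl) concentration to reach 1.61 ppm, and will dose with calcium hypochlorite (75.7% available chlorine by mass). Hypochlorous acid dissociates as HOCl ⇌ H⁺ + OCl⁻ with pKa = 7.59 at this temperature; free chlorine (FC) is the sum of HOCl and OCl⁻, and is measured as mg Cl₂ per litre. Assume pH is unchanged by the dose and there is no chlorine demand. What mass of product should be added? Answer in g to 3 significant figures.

865 g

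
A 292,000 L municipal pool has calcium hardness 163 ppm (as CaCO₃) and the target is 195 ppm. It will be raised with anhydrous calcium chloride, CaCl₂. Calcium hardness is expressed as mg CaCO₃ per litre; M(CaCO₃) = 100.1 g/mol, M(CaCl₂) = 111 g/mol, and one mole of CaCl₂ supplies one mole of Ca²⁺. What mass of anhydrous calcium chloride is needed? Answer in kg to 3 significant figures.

Hardness to add: (195 − 163) = 32 mg/L as CaCO₃ × 292,000 L = 9344 g as CaCO₃.
Moles of Ca²⁺ (1 mol Ca²⁺ ≡ 1 mol CaCO₃): 9344 / 100.1 g/mol = 93.35 mol.
Mass of CaCl₂: 93.35 × 111 = 10,360 g.

10.4 kg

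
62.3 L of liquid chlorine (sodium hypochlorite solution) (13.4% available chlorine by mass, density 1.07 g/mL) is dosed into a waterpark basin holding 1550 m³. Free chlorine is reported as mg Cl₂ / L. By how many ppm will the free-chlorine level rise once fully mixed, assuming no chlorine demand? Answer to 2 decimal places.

Volume: 1550 m³ = 1,550,000 L.
Mass of solution: 62.3 L × 1000 mL/L × 1.07 g/mL = 66,660 g.
Available chlorine delivered: 66,660 g × 0.134 = 8933 g as Cl₂.
Concentration rise: 8933 g / 1,550,000 L = 5.763 mg/L = 5.76 ppm.

5.76 ppm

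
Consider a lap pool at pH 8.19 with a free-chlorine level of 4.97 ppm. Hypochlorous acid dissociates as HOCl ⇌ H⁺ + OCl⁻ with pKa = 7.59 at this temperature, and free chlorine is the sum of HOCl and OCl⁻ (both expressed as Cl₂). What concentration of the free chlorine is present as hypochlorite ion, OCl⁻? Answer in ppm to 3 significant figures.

3.97 ppm

[OCl⁻]/[HOCl] = 10^(pH − pKa) = 10^(8.19 − 7.59) = 10^0.60 = 3.981.
Fraction as HOCl = 1 / (1 + 3.981) = 0.2008.
OCl⁻ = (1 − 0.2008) × 4.97 ppm = 3.972 ppm.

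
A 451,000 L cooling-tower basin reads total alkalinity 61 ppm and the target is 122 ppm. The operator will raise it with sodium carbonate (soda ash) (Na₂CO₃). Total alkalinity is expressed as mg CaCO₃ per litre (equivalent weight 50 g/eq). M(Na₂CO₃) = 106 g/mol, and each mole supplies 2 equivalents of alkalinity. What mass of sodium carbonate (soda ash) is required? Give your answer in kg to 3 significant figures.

Alkalinity to add: (122 − 61) = 61 mg/L as CaCO₃ × 451,000 L = 27,510 g as CaCO₃.
Equivalents: 27,510 g ÷ 50 g/eq = 550.2 eq.
Each mole of Na₂CO₃ supplies 2 eq, so 550.2 / 2 = 275.1 mol.
Mass: 275.1 mol × 106 g/mol = 29,160 g.

29.2 kg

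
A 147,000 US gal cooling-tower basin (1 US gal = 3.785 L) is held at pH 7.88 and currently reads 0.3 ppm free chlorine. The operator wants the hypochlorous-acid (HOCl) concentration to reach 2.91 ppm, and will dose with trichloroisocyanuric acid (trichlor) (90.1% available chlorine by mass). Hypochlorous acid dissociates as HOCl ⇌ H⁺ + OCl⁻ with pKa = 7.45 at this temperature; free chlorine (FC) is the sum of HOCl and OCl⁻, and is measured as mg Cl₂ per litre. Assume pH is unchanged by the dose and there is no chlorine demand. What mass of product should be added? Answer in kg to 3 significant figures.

6.45 kg

Volume: 147,000 US gal × 3.785 L/gal = 556,395 L.
[OCl⁻]/[HOCl] = 10^(pH − pKa) = 10^(7.88 − 7.45) = 2.692; fraction as HOCl = 1/(1 + 2.692) = 0.2709.
Free chlorine required for 2.91 ppm HOCl: 2.91 / 0.2709 = 10.74 ppm.
FC to add: 10.74 − 0.3 = 10.44 mg/L as Cl₂.
Cl₂ equivalent: 10.44 mg/L × 556,395 L = 5810 g.
Product at 90.1% available Cl: 5810 / 0.901 = 6448 g.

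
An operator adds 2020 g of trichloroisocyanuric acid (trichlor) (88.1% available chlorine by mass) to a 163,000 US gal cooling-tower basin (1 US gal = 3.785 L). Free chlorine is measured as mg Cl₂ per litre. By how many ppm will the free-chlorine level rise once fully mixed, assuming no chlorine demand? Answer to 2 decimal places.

2.88 ppm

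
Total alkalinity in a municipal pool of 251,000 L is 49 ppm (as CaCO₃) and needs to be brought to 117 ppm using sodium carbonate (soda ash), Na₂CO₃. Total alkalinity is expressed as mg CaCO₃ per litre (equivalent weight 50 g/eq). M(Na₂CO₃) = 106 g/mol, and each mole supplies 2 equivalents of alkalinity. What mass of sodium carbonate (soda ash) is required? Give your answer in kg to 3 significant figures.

Alkalinity to add: (117 − 49) = 68 mg/L as CaCO₃ × 251,000 L = 17,070 g as CaCO₃.
Equivalents: 17,070 g ÷ 50 g/eq = 341.4 eq.
Each mole of Na₂CO₃ supplies 2 eq, so 341.4 / 2 = 170.7 mol.
Mass: 170.7 mol × 106 g/mol = 18,090 g.

18.1 kg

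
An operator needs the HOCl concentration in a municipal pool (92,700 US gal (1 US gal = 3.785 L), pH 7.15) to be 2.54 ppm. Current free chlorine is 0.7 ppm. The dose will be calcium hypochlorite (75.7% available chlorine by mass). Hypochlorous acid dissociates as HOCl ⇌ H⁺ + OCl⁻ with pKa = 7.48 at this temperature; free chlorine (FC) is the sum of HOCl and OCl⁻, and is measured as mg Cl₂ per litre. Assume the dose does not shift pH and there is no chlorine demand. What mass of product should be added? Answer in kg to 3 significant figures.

1.40 kg

Volume: 92,700 US gal × 3.785 L/gal = 350,870 L.
[OCl⁻]/[HOCl] = 10^(pH − pKa) = 10^(7.15 − 7.48) = 0.4677; fraction as HOCl = 1/(1 + 0.4677) = 0.6813.
Free chlorine required for 2.54 ppm HOCl: 2.54 / 0.6813 = 3.728 ppm.
FC to add: 3.728 − 0.7 = 3.028 mg/L as Cl₂.
Cl₂ equivalent: 3.028 mg/L × 350,870 L = 1062 g.
Product at 75.7% available Cl: 1062 / 0.757 = 1403 g.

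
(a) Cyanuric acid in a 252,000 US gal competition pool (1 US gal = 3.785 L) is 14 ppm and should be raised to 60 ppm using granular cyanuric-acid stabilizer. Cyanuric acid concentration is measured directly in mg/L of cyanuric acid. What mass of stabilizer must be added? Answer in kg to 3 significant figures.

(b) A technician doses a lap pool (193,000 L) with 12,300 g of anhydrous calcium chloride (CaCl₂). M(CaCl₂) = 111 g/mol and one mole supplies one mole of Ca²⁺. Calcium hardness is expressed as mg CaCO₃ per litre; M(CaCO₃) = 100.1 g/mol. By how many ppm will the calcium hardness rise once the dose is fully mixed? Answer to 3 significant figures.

(a) Volume: 252,000 US gal × 3.785 L/gal = 953,820 L.
(a) CYA to add: (60 − 14) = 46 mg/L × 953,820 L = 43,880 g cyanuric acid.

(b) Moles of Ca²⁺: 12,300 g ÷ 111 g/mol = 110.8 mol.
(b) As CaCO₃: 110.8 mol × 100.1 g/mol = 11,090 g.
(b) Rise: 11,090 g / 193,000 L × 1000 = 57.47 mg/L.

(a) 43.9 kg; (b) 57.5 ppm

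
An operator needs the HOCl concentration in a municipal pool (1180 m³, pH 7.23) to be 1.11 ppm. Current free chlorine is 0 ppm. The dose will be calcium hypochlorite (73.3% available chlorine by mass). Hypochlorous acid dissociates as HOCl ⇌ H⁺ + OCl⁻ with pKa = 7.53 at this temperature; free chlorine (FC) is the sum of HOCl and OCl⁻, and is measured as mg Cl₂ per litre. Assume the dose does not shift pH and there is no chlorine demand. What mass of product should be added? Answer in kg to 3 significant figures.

2.68 kg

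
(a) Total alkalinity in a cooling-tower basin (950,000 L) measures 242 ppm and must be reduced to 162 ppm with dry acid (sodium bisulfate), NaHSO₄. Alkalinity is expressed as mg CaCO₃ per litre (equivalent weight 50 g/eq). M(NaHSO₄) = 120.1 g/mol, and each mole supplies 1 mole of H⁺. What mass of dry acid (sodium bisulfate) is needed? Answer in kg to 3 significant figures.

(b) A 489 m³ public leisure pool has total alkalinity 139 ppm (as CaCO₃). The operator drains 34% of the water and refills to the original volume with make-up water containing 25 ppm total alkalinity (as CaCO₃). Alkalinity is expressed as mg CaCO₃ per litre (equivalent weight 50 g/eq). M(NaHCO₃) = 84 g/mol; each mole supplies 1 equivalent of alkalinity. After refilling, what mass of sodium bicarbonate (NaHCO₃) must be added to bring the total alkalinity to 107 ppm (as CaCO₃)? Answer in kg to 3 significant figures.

(a) Alkalinity to neutralize: (242 − 162) = 80 mg/L as CaCO₃ × 950,000 L = 76,000 g as CaCO₃.
(a) Equivalents of H⁺ required: 76,000 ÷ 50 g/eq = 1520 eq = 1520 mol NaHSO₄.
(a) Mass of NaHSO₄: 1520 × 120.1 = 182,600 g.

(b) Volume: 489 m³ = 489,000 L.
(b) After draining 34% and refilling: 139 × 0.66 + 25 × 0.34 = 100.24 ppm.
(b) Deficit to target: 107 − 100.24 = 6.76 mg/L.
(b) As CaCO₃: 6.76 mg/L × 489,000 L = 3306 g; ÷ 50 g/eq ÷ 1 = 66.11 mol NaHCO₃.
(b) Mass: 66.11 × 84 = 5553 g.

(a) 183 kg; (b) 5.55 kg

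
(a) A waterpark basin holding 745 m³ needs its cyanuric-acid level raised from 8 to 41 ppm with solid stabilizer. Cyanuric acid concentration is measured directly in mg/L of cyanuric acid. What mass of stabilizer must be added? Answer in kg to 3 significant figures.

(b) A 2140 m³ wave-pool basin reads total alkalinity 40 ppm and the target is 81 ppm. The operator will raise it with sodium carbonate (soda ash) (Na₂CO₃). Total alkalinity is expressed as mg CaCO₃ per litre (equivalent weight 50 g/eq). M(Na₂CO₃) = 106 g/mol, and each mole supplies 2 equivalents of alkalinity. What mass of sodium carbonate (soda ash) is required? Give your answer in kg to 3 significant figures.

(a) 24.6 kg; (b) 93.0 kg

(a) Volume: 745 m³ = 745,000 L.
(a) CYA to add: (41 − 8) = 33 mg/L × 745,000 L = 24,580 g cyanuric acid.

(b) Volume: 2140 m³ = 2,140,000 L.
(b) Alkalinity to add: (81 − 40) = 41 mg/L as CaCO₃ × 2,140,000 L = 87,740 g as CaCO₃.
(b) Equivalents: 87,740 g ÷ 50 g/eq = 1755 eq.
(b) Each mole of Na₂CO₃ supplies 2 eq, so 1755 / 2 = 877.4 mol.
(b) Mass: 877.4 mol × 106 g/mol = 93,000 g.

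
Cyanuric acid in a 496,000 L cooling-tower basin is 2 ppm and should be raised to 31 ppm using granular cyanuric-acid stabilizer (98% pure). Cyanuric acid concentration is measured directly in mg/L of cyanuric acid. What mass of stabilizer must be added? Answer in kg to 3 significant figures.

CYA to add: (31 − 2) = 29 mg/L × 496,000 L = 14,380 g cyanuric acid.
At 98% purity: 14,380 / 0.98 = 14,680 g product.

14.7 kg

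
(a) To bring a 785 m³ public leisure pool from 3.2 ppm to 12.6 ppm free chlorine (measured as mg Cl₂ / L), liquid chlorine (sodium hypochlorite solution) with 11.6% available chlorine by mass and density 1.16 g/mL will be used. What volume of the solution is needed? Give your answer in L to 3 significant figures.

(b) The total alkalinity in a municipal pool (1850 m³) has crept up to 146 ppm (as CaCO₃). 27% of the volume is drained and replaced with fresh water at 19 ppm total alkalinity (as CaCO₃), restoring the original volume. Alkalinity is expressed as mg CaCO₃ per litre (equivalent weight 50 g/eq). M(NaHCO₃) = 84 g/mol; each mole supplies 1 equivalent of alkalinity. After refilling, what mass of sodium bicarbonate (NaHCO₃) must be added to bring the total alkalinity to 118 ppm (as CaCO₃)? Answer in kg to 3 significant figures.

(a) 54.8 L; (b) 19.5 kg

(a) Volume: 785 m³ = 785,000 L.
(a) Chlorine deficit: 12.6 − 3.2 = 9.4 ppm = 9.4 mg/L as Cl₂.
(a) Cl₂ equivalent needed: 9.4 mg/L × 785,000 L = 7,379,000 mg = 7379 g.
(a) Product at 11.6% available chlorine: 7379 / 0.116 = 63,610 g.
(a) Volume at density 1.16 g/mL: 63,610 g ÷ 1.16 g/mL = 54,840 mL.

(b) Volume: 1850 m³ = 1,850,000 L.
(b) After draining 27% and refilling: 146 × 0.73 + 19 × 0.27 = 111.71 ppm.
(b) Deficit to target: 118 − 111.71 = 6.29 mg/L.
(b) As CaCO₃: 6.29 mg/L × 1,850,000 L = 11,640 g; ÷ 50 g/eq ÷ 1 = 232.7 mol NaHCO₃.
(b) Mass: 232.7 × 84 = 19,550 g.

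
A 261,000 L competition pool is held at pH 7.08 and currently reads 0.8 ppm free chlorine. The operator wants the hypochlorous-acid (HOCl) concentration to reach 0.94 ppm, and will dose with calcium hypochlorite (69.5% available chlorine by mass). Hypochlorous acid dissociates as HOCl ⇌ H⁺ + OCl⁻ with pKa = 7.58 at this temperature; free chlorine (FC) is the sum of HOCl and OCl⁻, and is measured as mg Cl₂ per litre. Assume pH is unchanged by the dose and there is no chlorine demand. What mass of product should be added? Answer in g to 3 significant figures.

164 g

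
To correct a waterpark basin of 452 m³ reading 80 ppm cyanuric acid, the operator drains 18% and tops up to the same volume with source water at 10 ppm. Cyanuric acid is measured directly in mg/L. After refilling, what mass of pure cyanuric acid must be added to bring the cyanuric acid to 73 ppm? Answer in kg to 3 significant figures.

Volume: 452 m³ = 452,000 L.
After draining 18% and refilling: 80 × 0.82 + 10 × 0.18 = 67.4 ppm.
Deficit to target: 73 − 67.4 = 5.6 mg/L.
Mass: 5.6 mg/L × 452,000 L = 2531 g cyanuric acid.

2.53 kg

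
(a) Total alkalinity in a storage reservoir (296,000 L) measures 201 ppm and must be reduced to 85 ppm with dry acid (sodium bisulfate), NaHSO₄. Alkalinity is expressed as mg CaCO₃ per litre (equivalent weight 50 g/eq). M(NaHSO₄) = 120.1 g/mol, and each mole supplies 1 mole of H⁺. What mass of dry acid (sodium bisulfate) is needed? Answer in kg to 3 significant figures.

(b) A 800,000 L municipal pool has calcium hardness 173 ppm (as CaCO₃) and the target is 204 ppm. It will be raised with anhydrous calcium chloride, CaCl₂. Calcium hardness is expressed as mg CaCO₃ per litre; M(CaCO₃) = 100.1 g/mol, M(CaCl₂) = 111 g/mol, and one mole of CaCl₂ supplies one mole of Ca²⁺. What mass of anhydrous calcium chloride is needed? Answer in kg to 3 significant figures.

(a) 82.5 kg; (b) 27.5 kg

(a) Alkalinity to neutralize: (201 − 85) = 116 mg/L as CaCO₃ × 296,000 L = 34,340 g as CaCO₃.
(a) Equivalents of H⁺ required: 34,340 ÷ 50 g/eq = 686.7 eq = 686.7 mol NaHSO₄.
(a) Mass of NaHSO₄: 686.7 × 120.1 = 82,480 g.

(b) Hardness to add: (204 − 173) = 31 mg/L as CaCO₃ × 800,000 L = 24,800 g as CaCO₃.
(b) Moles of Ca²⁺ (1 mol Ca²⁺ ≡ 1 mol CaCO₃): 24,800 / 100.1 g/mol = 247.8 mol.
(b) Mass of CaCl₂: 247.8 × 111 = 27,500 g.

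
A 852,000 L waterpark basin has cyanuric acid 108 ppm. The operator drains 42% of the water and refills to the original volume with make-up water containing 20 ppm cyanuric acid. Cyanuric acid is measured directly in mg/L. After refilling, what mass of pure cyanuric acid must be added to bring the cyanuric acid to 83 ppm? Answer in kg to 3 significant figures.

10.2 kg

After draining 42% and refilling: 108 × 0.58 + 20 × 0.42 = 71.04 ppm.
Deficit to target: 83 − 71.04 = 11.96 mg/L.
Mass: 11.96 mg/L × 852,000 L = 10,190 g cyanuric acid.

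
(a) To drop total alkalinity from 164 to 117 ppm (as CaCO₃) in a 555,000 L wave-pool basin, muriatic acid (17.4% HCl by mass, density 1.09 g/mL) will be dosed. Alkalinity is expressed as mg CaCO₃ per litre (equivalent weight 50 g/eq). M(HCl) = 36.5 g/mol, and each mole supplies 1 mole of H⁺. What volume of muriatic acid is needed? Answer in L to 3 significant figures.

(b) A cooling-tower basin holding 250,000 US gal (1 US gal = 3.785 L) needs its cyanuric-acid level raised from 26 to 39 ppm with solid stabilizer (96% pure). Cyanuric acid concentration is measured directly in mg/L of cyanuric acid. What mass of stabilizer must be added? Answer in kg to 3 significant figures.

(a) 100 L; (b) 12.8 kg

(a) Alkalinity to neutralize: (164 − 117) = 47 mg/L as CaCO₃ × 555,000 L = 26,080 g as CaCO₃.
(a) Equivalents of H⁺ required: 26,080 ÷ 50 g/eq = 521.7 eq = 521.7 mol HCl.
(a) Mass of HCl: 521.7 × 36.5 = 19,040 g.
(a) Mass of 17.4% solution: 19,040 / 0.174 = 109,400 g.
(a) Volume: 109,400 g ÷ 1.09 g/mL = 100,400 mL.

(b) Volume: 250,000 US gal × 3.785 L/gal = 946,250 L.
(b) CYA to add: (39 − 26) = 13 mg/L × 946,250 L = 12,300 g cyanuric acid.
(b) At 96% purity: 12,300 / 0.96 = 12,810 g product.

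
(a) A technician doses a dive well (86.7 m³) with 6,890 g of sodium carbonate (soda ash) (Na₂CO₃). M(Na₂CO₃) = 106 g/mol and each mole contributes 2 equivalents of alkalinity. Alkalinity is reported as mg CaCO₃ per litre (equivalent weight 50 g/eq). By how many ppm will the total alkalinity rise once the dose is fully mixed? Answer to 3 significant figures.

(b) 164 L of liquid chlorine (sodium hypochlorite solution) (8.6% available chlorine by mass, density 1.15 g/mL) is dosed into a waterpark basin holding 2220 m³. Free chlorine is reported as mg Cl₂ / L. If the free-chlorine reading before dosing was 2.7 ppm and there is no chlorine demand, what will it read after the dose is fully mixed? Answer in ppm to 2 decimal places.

(a) 75.0 ppm; (b) 10.01 ppm

(a) Volume: 86.7 m³ = 86,700 L.
(a) Moles of Na₂CO₃: 6,890 g ÷ 106 g/mol = 65 mol → 130 eq of alkalinity.
(a) As CaCO₃: 130 eq × 50 g/eq = 6500 g.
(a) Rise: 6500 g / 86,700 L × 1000 = 74.97 mg/L.

(b) Volume: 2220 m³ = 2,220,000 L.
(b) Mass of solution: 164 L × 1000 mL/L × 1.15 g/mL = 188,600 g.
(b) Available chlorine delivered: 188,600 g × 0.086 = 16,220 g as Cl₂.
(b) Concentration rise: 16,220 g / 2,220,000 L = 7.306 mg/L = 7.31 ppm.
(b) Final FC: 2.7 + 7.31 = 10.01 ppm.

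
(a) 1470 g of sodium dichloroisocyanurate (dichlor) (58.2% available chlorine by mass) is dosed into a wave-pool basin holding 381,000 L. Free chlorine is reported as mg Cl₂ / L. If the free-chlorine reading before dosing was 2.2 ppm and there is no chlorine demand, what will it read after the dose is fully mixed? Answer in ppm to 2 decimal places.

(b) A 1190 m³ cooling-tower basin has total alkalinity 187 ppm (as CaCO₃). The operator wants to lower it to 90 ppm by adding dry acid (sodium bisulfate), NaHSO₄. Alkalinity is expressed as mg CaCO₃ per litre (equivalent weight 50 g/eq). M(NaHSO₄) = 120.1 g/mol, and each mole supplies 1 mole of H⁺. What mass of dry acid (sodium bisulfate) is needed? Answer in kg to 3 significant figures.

(a) 4.45 ppm; (b) 277 kg

(a) Available chlorine delivered: 1470 g × 0.582 = 855.5 g as Cl₂.
(a) Concentration rise: 855.5 g / 381,000 L = 2.246 mg/L = 2.25 ppm.
(a) Final FC: 2.2 + 2.25 = 4.45 ppm.

(b) Volume: 1190 m³ = 1,190,000 L.
(b) Alkalinity to neutralize: (187 − 90) = 97 mg/L as CaCO₃ × 1,190,000 L = 115,400 g as CaCO₃.
(b) Equivalents of H⁺ required: 115,400 ÷ 50 g/eq = 2309 eq = 2309 mol NaHSO₄.
(b) Mass of NaHSO₄: 2309 × 120.1 = 277,300 g.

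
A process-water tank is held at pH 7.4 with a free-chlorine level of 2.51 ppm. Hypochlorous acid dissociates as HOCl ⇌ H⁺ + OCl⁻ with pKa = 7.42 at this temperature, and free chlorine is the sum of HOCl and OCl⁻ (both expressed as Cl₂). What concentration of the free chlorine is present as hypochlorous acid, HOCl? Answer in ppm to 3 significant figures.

1.28 ppm

[OCl⁻]/[HOCl] = 10^(pH − pKa) = 10^(7.4 − 7.42) = 10^-0.02 = 0.955.
Fraction as HOCl = 1 / (1 + 0.955) = 0.5115.
HOCl = 0.5115 × 2.51 ppm = 1.284 ppm.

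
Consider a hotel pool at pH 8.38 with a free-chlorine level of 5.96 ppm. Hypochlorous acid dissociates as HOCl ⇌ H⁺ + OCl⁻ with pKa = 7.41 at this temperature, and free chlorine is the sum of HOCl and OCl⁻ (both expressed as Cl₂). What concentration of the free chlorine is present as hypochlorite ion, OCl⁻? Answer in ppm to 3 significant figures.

[OCl⁻]/[HOCl] = 10^(pH − pKa) = 10^(8.38 − 7.41) = 10^0.97 = 9.333.
Fraction as HOCl = 1 / (1 + 9.333) = 0.09678.
OCl⁻ = (1 − 0.09678) × 5.96 ppm = 5.383 ppm.

5.38 ppm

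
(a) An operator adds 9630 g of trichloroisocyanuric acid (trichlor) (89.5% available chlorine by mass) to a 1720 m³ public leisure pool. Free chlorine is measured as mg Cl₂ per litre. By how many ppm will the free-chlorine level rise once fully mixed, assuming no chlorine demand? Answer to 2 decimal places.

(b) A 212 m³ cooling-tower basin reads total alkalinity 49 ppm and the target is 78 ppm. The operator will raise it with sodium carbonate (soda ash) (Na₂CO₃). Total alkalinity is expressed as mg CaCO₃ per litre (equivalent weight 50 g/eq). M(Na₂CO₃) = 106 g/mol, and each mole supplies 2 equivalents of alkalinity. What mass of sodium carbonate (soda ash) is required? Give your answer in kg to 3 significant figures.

(a) Volume: 1720 m³ = 1,720,000 L.
(a) Available chlorine delivered: 9630 g × 0.895 = 8619 g as Cl₂.
(a) Concentration rise: 8619 g / 1,720,000 L = 5.011 mg/L = 5.01 ppm.

(b) Volume: 212 m³ = 212,000 L.
(b) Alkalinity to add: (78 − 49) = 29 mg/L as CaCO₃ × 212,000 L = 6148 g as CaCO₃.
(b) Equivalents: 6148 g ÷ 50 g/eq = 123 eq.
(b) Each mole of Na₂CO₃ supplies 2 eq, so 123 / 2 = 61.48 mol.
(b) Mass: 61.48 mol × 106 g/mol = 6517 g.

(a) 5.01 ppm; (b) 6.52 kg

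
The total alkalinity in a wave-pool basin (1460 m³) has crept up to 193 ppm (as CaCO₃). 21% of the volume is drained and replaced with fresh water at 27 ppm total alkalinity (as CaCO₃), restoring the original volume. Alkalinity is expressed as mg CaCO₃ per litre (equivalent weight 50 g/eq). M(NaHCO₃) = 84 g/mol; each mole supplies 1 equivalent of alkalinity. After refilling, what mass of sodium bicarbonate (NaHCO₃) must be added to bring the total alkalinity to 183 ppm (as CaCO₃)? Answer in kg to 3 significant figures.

61.0 kg

Volume: 1460 m³ = 1,460,000 L.
After draining 21% and refilling: 193 × 0.79 + 27 × 0.21 = 158.14 ppm.
Deficit to target: 183 − 158.14 = 24.86 mg/L.
As CaCO₃: 24.86 mg/L × 1,460,000 L = 36,300 g; ÷ 50 g/eq ÷ 1 = 725.9 mol NaHCO₃.
Mass: 725.9 × 84 = 60,980 g.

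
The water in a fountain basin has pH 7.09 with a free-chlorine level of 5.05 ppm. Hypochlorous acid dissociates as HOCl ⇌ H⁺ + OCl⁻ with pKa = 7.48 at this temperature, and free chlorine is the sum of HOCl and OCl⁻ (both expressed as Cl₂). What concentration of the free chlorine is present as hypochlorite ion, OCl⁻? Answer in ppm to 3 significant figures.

[OCl⁻]/[HOCl] = 10^(pH − pKa) = 10^(7.09 − 7.48) = 10^-0.39 = 0.4074.
Fraction as HOCl = 1 / (1 + 0.4074) = 0.7105.
OCl⁻ = (1 − 0.7105) × 5.05 ppm = 1.462 ppm.

1.46 ppm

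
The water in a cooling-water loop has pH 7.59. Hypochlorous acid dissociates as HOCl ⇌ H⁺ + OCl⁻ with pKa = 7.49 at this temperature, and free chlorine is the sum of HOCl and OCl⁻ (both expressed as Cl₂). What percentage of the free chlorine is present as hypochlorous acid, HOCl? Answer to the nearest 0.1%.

[OCl⁻]/[HOCl] = 10^(pH − pKa) = 10^(7.59 − 7.49) = 10^0.10 = 1.259.
Fraction as HOCl = 1 / (1 + 1.259) = 0.4427.

44.3%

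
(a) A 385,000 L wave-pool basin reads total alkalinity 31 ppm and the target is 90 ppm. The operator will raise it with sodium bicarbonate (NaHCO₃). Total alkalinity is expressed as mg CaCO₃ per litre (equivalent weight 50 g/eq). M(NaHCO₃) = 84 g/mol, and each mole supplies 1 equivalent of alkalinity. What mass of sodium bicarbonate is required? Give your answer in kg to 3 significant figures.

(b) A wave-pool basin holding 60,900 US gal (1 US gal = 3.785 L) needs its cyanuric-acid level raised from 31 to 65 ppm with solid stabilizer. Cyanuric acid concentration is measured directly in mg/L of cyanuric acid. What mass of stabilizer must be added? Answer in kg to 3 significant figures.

(a) Alkalinity to add: (90 − 31) = 59 mg/L as CaCO₃ × 385,000 L = 22,720 g as CaCO₃.
(a) Equivalents: 22,720 g ÷ 50 g/eq = 454.3 eq.
(a) NaHCO₃ supplies 1 eq per mole → 454.3 mol.
(a) Mass: 454.3 mol × 84 g/mol = 38,160 g.

(b) Volume: 60,900 US gal × 3.785 L/gal = 230,506 L.
(b) CYA to add: (65 − 31) = 34 mg/L × 230,506 L = 7837 g cyanuric acid.

(a) 38.2 kg; (b) 7.84 kg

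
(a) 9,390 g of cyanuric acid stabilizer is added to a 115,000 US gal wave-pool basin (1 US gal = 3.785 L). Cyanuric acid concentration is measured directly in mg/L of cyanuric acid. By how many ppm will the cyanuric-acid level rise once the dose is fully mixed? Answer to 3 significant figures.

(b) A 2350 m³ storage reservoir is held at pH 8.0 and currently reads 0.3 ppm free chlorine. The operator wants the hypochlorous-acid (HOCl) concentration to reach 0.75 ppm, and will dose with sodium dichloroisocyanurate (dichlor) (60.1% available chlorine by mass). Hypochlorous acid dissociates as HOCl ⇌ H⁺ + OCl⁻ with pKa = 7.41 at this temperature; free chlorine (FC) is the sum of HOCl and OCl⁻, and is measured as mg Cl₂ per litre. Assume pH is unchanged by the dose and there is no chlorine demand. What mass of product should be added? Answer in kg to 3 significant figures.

(a) 21.6 ppm; (b) 13.2 kg

(a) Volume: 115,000 US gal × 3.785 L/gal = 435,275 L.
(a) Rise: 9,390 g / 435,275 L × 1000 = 21.57 mg/L.

(b) Volume: 2350 m³ = 2,350,000 L.
(b) [OCl⁻]/[HOCl] = 10^(pH − pKa) = 10^(8.0 − 7.41) = 3.89; fraction as HOCl = 1/(1 + 3.89) = 0.2045.
(b) Free chlorine required for 0.75 ppm HOCl: 0.75 / 0.2045 = 3.668 ppm.
(b) FC to add: 3.668 − 0.3 = 3.368 mg/L as Cl₂.
(b) Cl₂ equivalent: 3.368 mg/L × 2,350,000 L = 7914 g.
(b) Product at 60.1% available Cl: 7914 / 0.601 = 13,170 g.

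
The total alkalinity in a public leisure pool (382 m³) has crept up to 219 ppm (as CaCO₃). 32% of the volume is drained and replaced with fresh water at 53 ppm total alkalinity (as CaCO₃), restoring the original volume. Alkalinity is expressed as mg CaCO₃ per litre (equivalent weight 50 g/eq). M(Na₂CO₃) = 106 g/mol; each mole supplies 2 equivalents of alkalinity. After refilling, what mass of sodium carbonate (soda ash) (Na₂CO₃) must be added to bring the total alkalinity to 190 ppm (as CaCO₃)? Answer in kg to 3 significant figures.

9.77 kg

Volume: 382 m³ = 382,000 L.
After draining 32% and refilling: 219 × 0.68 + 53 × 0.32 = 165.88 ppm.
Deficit to target: 190 − 165.88 = 24.12 mg/L.
As CaCO₃: 24.12 mg/L × 382,000 L = 9214 g; ÷ 50 g/eq ÷ 2 = 92.14 mol Na₂CO₃.
Mass: 92.14 × 106 = 9767 g.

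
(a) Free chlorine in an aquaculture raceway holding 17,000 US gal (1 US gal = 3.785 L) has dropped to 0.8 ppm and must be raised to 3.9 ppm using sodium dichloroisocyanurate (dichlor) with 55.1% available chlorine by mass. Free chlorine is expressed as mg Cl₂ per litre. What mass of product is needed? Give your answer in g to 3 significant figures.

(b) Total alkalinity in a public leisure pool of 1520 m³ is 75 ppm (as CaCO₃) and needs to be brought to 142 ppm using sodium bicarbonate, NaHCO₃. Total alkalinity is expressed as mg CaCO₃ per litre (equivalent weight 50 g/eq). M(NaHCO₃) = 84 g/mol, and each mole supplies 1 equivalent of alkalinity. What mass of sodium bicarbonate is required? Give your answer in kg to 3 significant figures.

(a) 362 g; (b) 171 kg

(a) Volume: 17,000 US gal × 3.785 L/gal = 64,345 L.
(a) Chlorine deficit: 3.9 − 0.8 = 3.1 ppm = 3.1 mg/L as Cl₂.
(a) Cl₂ equivalent needed: 3.1 mg/L × 64,345 L = 199,500 mg = 199.5 g.
(a) Product at 55.1% available chlorine: 199.5 / 0.551 = 362 g.

(b) Volume: 1520 m³ = 1,520,000 L.
(b) Alkalinity to add: (142 − 75) = 67 mg/L as CaCO₃ × 1,520,000 L = 101,800 g as CaCO₃.
(b) Equivalents: 101,800 g ÷ 50 g/eq = 2037 eq.
(b) NaHCO₃ supplies 1 eq per mole → 2037 mol.
(b) Mass: 2037 mol × 84 g/mol = 171,100 g.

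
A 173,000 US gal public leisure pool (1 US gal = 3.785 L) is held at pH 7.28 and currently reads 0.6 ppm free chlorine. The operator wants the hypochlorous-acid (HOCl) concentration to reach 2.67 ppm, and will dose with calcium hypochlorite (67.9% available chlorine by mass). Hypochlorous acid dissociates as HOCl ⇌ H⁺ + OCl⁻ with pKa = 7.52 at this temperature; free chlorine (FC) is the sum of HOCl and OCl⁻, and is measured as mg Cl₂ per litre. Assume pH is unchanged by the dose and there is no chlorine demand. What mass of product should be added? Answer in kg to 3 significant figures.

Volume: 173,000 US gal × 3.785 L/gal = 654,805 L.
[OCl⁻]/[HOCl] = 10^(pH − pKa) = 10^(7.28 − 7.52) = 0.5754; fraction as HOCl = 1/(1 + 0.5754) = 0.6347.
Free chlorine required for 2.67 ppm HOCl: 2.67 / 0.6347 = 4.206 ppm.
FC to add: 4.206 − 0.6 = 3.606 mg/L as Cl₂.
Cl₂ equivalent: 3.606 mg/L × 654,805 L = 2362 g.
Product at 67.9% available Cl: 2362 / 0.679 = 3478 g.

3.48 kg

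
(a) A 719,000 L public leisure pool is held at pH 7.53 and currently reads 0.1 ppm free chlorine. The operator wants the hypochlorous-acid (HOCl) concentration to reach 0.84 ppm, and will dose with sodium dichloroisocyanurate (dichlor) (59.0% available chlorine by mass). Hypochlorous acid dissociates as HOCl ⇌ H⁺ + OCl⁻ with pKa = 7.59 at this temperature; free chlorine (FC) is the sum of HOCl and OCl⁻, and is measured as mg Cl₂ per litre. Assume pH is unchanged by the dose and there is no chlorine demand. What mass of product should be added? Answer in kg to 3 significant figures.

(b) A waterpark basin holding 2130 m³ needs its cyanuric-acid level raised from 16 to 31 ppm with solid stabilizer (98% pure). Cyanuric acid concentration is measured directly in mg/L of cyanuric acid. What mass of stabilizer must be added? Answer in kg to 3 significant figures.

(a) [OCl⁻]/[HOCl] = 10^(pH − pKa) = 10^(7.53 − 7.59) = 0.871; fraction as HOCl = 1/(1 + 0.871) = 0.5345.
(a) Free chlorine required for 0.84 ppm HOCl: 0.84 / 0.5345 = 1.572 ppm.
(a) FC to add: 1.572 − 0.1 = 1.472 mg/L as Cl₂.
(a) Cl₂ equivalent: 1.472 mg/L × 719,000 L = 1058 g.
(a) Product at 59.0% available Cl: 1058 / 0.59 = 1793 g.

(b) Volume: 2130 m³ = 2,130,000 L.
(b) CYA to add: (31 − 16) = 15 mg/L × 2,130,000 L = 31,950 g cyanuric acid.
(b) At 98% purity: 31,950 / 0.98 = 32,600 g product.

(a) 1.79 kg; (b) 32.6 kg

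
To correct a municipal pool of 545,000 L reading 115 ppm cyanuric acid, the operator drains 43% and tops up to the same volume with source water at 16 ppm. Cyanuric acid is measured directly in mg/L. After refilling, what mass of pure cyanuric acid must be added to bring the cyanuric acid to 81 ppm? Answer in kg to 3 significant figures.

After draining 43% and refilling: 115 × 0.57 + 16 × 0.43 = 72.43 ppm.
Deficit to target: 81 − 72.43 = 8.57 mg/L.
Mass: 8.57 mg/L × 545,000 L = 4671 g cyanuric acid.

4.67 kg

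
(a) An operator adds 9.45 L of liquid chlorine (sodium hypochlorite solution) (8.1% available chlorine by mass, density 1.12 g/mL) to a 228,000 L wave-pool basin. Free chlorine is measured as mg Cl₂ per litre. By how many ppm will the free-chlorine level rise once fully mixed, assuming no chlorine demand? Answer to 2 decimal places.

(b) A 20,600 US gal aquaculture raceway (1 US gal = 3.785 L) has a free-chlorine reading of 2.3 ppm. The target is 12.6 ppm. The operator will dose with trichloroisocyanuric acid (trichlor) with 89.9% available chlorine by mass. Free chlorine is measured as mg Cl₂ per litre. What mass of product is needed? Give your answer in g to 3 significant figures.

(a) Mass of solution: 9.45 L × 1000 mL/L × 1.12 g/mL = 10,580 g.
(a) Available chlorine delivered: 10,580 g × 0.081 = 857.3 g as Cl₂.
(a) Concentration rise: 857.3 g / 228,000 L = 3.76 mg/L = 3.76 ppm.

(b) Volume: 20,600 US gal × 3.785 L/gal = 77,971 L.
(b) Chlorine deficit: 12.6 − 2.3 = 10.3 ppm = 10.3 mg/L as Cl₂.
(b) Cl₂ equivalent needed: 10.3 mg/L × 77,971 L = 803,100 mg = 803.1 g.
(b) Product at 89.9% available chlorine: 803.1 / 0.899 = 893.3 g.

(a) 3.76 ppm; (b) 893 g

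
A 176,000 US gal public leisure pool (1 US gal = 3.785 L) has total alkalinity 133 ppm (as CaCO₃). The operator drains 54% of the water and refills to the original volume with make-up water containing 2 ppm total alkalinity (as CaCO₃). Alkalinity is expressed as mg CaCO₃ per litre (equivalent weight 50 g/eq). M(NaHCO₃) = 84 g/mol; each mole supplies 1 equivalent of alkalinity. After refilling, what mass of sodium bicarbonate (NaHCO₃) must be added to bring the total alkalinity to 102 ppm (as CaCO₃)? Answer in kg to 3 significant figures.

Volume: 176,000 US gal × 3.785 L/gal = 666,160 L.
After draining 54% and refilling: 133 × 0.46 + 2 × 0.54 = 62.26 ppm.
Deficit to target: 102 − 62.26 = 39.74 mg/L.
As CaCO₃: 39.74 mg/L × 666,160 L = 26,470 g; ÷ 50 g/eq ÷ 1 = 529.5 mol NaHCO₃.
Mass: 529.5 × 84 = 44,470 g.

44.5 kg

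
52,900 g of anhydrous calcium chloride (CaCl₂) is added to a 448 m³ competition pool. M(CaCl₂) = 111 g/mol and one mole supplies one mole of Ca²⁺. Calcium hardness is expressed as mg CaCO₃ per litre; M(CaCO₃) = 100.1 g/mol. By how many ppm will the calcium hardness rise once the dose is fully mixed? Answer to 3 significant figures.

106 ppm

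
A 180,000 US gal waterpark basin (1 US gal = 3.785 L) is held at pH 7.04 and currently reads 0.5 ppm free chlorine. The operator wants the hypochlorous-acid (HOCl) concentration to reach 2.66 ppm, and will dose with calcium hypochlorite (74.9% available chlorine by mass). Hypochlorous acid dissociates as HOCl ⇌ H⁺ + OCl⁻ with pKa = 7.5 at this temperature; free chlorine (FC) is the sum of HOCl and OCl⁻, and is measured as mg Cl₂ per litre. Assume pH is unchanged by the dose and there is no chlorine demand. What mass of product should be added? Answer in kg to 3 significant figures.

Volume: 180,000 US gal × 3.785 L/gal = 681,300 L.
[OCl⁻]/[HOCl] = 10^(pH − pKa) = 10^(7.04 − 7.5) = 0.3467; fraction as HOCl = 1/(1 + 0.3467) = 0.7425.
Free chlorine required for 2.66 ppm HOCl: 2.66 / 0.7425 = 3.582 ppm.
FC to add: 3.582 − 0.5 = 3.082 mg/L as Cl₂.
Cl₂ equivalent: 3.082 mg/L × 681,300 L = 2100 g.
Product at 74.9% available Cl: 2100 / 0.749 = 2804 g.

2.80 kg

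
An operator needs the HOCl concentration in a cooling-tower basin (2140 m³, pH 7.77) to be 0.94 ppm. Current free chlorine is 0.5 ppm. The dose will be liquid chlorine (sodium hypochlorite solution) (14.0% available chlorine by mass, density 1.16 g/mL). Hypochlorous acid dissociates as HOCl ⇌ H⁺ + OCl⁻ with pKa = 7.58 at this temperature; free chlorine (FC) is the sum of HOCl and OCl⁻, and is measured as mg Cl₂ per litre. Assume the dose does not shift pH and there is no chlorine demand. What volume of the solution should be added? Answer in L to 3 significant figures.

Volume: 2140 m³ = 2,140,000 L.
[OCl⁻]/[HOCl] = 10^(pH − pKa) = 10^(7.77 − 7.58) = 1.549; fraction as HOCl = 1/(1 + 1.549) = 0.3923.
Free chlorine required for 0.94 ppm HOCl: 0.94 / 0.3923 = 2.396 ppm.
FC to add: 2.396 − 0.5 = 1.896 mg/L as Cl₂.
Cl₂ equivalent: 1.896 mg/L × 2,140,000 L = 4057 g.
Product at 14.0% available Cl: 4057 / 0.14 = 28,980 g.
Volume: 28,980 g ÷ 1.16 g/mL = 24,980 mL.

25.0 L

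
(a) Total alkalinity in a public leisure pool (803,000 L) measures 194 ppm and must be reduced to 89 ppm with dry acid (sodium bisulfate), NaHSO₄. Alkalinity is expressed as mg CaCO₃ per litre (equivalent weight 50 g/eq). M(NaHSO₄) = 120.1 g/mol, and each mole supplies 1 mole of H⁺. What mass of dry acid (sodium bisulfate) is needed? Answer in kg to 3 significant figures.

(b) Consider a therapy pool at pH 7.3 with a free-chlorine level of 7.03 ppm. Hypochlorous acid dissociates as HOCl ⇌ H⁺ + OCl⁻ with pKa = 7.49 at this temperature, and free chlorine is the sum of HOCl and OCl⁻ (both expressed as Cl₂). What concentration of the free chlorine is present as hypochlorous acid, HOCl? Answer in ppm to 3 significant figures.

(a) Alkalinity to neutralize: (194 − 89) = 105 mg/L as CaCO₃ × 803,000 L = 84,320 g as CaCO₃.
(a) Equivalents of H⁺ required: 84,320 ÷ 50 g/eq = 1686 eq = 1686 mol NaHSO₄.
(a) Mass of NaHSO₄: 1686 × 120.1 = 202,500 g.

(b) [OCl⁻]/[HOCl] = 10^(pH − pKa) = 10^(7.3 − 7.49) = 10^-0.19 = 0.6457.
(b) Fraction as HOCl = 1 / (1 + 0.6457) = 0.6077.
(b) HOCl = 0.6077 × 7.03 ppm = 4.272 ppm.

(a) 203 kg; (b) 4.27 ppm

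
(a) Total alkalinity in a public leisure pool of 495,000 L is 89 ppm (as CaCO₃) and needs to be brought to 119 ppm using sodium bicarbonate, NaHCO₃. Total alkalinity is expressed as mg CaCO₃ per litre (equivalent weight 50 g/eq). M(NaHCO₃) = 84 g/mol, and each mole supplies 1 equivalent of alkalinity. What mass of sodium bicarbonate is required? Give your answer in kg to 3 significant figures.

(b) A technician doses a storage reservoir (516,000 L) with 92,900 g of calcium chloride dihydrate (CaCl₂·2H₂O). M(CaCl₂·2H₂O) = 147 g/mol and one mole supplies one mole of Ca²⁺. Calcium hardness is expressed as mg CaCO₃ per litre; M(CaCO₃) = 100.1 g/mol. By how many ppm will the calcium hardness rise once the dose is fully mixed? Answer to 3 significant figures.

(a) Alkalinity to add: (119 − 89) = 30 mg/L as CaCO₃ × 495,000 L = 14,850 g as CaCO₃.
(a) Equivalents: 14,850 g ÷ 50 g/eq = 297 eq.
(a) NaHCO₃ supplies 1 eq per mole → 297 mol.
(a) Mass: 297 mol × 84 g/mol = 24,950 g.

(b) Moles of Ca²⁺: 92,900 g ÷ 147 g/mol = 632 mol.
(b) As CaCO₃: 632 mol × 100.1 g/mol = 63,260 g.
(b) Rise: 63,260 g / 516,000 L × 1000 = 122.6 mg/L.

(a) 24.9 kg; (b) 123 ppm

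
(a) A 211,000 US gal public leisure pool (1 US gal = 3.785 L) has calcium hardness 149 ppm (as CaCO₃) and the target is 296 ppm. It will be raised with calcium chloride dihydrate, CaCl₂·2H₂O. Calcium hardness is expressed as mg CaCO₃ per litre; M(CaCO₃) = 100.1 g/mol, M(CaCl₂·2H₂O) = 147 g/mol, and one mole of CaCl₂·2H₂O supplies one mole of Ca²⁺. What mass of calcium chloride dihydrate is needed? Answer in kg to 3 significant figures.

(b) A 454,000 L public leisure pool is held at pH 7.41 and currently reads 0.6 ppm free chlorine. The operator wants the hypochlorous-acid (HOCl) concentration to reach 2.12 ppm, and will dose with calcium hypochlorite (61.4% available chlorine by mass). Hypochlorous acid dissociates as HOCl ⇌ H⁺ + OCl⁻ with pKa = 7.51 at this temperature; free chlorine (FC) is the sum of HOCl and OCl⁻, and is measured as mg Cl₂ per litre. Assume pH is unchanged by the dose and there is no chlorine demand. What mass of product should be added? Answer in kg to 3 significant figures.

(a) 172 kg; (b) 2.37 kg

(a) Volume: 211,000 US gal × 3.785 L/gal = 798,635 L.
(a) Hardness to add: (296 − 149) = 147 mg/L as CaCO₃ × 798,635 L = 117,400 g as CaCO₃.
(a) Moles of Ca²⁺ (1 mol Ca²⁺ ≡ 1 mol CaCO₃): 117,400 / 100.1 g/mol = 1173 mol.
(a) Mass of CaCl₂·2H₂O: 1173 × 147 = 172,400 g.

(b) [OCl⁻]/[HOCl] = 10^(pH − pKa) = 10^(7.41 − 7.51) = 0.7943; fraction as HOCl = 1/(1 + 0.7943) = 0.5573.
(b) Free chlorine required for 2.12 ppm HOCl: 2.12 / 0.5573 = 3.804 ppm.
(b) FC to add: 3.804 − 0.6 = 3.204 mg/L as Cl₂.
(b) Cl₂ equivalent: 3.204 mg/L × 454,000 L = 1455 g.
(b) Product at 61.4% available Cl: 1455 / 0.614 = 2369 g.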